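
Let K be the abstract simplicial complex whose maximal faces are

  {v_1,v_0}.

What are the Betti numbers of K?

b_0 = 1, b_1 = 0.

K has 2 vertices, 1 edge.
rank ∂_0 = 0, rank ∂_1 = 1 ⇒ b_0 = 2 − 0 − 1 = 1; all invariant factors of ∂_1 are 1 so no torsion. So H_0 ≅ Z.
rank ∂_1 = 1, rank ∂_2 = 0 ⇒ b_1 = 1 − 1 − 0 = 0. So H_1 ≅ 0.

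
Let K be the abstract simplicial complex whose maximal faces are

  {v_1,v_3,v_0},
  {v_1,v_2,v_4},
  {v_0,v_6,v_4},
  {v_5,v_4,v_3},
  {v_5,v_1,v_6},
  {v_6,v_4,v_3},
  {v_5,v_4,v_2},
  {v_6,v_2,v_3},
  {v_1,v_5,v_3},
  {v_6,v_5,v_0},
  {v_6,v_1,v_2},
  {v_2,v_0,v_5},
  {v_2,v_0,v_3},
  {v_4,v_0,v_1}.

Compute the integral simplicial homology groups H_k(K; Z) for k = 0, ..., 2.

Fix the vertex order v_0 < v_1 < v_2 < v_3 < v_4 < v_5 < v_6 and write every simplex with vertices in increasing order. Then dim K = 2 and the simplices of K are:

  0-simplices (7): [v_0], [v_1], [v_2], [v_3], [v_4], [v_5], [v_6]
  1-simplices (21): (21 of them)
  2-simplices (14): (14 of them)

giving chain groups C_0 ≅ Z^7, C_1 ≅ Z^21, C_2 ≅ Z^14.

The boundary map ∂_1: C_1 → C_0 is given by ∂[p,q] = [q] − [p].
This gives a 7×21 integer matrix of rank 6; reducing to Smith normal form yields diagonal entries (1,1,1,1,1,1).

The boundary map ∂_2: C_2 → C_1 maps a triangle to the signed sum of its edges. For instance
  ∂[v_3,v_4,v_6] = [v_4,v_6] − [v_3,v_6] + [v_3,v_4],
  ∂[v_0,v_4,v_6] = [v_4,v_6] − [v_0,v_6] + [v_0,v_4].
As a 21×14 matrix over Z this has rank 13, with invariant factors (1,1,1,1,1,1,1,1,1,1,1,1,1).

Now H_k = ker ∂_k / im ∂_{k+1}, so:

  H_0: rank C_0 − rank ∂_1 = 7 − 6 = 1, and the invariant factors of ∂_1 are all 1, so H_0 ≅ Z.
  H_1: rank ker ∂_1 − rank ∂_2 = (21 − 6) − 13 = 2, and the invariant factors of ∂_2 are all 1, so H_1 ≅ Z^2.
  H_2: rank ker ∂_2 − rank ∂_3 = (14 − 13) − 0 = 1, and there is no ∂_3, so H_2 ≅ Z.

As a check, the Euler characteristic is 7 − 21 + 14 = 0, which agrees with 1 − 2 + 1 = 0.

H_0 = Z,  H_1 = Z^2,  H_2 = Z.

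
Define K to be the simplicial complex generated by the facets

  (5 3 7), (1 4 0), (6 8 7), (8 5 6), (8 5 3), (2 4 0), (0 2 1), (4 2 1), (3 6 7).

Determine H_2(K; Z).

Order the vertices as 0 < 1 < 2 < 3 < 4 < 5 < 6 < 7 < 8. Listing each simplex with vertices in this order, K has dimension 2 with simplices:

  0-simplices (9): [0], [1], [2], [3], [4], [5], [6], [7], [8]
  1-simplices (16): [0,1], [0,2], [0,4], [1,2], [1,4], [2,4], [3,5], [3,6], [3,7], [3,8], [5,6], [5,7], [5,8], [6,7], [6,8], [7,8]
  2-simplices (9): [0,1,2], [0,1,4], [0,2,4], [1,2,4], [3,5,7], [3,5,8], [3,6,7], [5,6,8], [6,7,8]

so the chain groups are C_0 ≅ Z^9, C_1 ≅ Z^16, C_2 ≅ Z^9.

The boundary map ∂_1: C_1 → C_0 is given by ∂[p,q] = [q] − [p]. For instance
  ∂[1,4] = [4] − [1].
The resulting 9×16 matrix has rank 7, and its Smith normal form has invariant factors (1,1,1,1,1,1,1).

The boundary map ∂_2: C_2 → C_1 maps a triangle to the signed sum of its edges. For instance
  ∂[3,6,7] = [6,7] − [3,7] + [3,6],
  ∂[0,1,4] = [1,4] − [0,4] + [0,1].
The 16×9 boundary matrix has rank 8 and Smith normal form diag(1,1,1,1,1,1,1,1).

From H_k ≅ ker(∂_k) / im(∂_{k+1}) we obtain:

  H_2: rank ker ∂_2 − rank ∂_3 = (9 − 8) − 0 = 1, and there is no ∂_3, so H_2 = Z.

H_2 = Z.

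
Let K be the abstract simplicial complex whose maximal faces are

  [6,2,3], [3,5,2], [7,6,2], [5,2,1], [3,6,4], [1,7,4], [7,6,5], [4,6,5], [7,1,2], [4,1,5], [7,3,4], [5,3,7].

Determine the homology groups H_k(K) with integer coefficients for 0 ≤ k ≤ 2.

H_0 = Z,  H_1 = Z/2,  H_2 = 0.

Order the vertices as 1 < 2 < 3 < 4 < 5 < 6 < 7. Listing each simplex with vertices in this order, K has dimension 2 with simplices:

  0-simplices (7): [1], [2], [3], [4], [5], [6], [7]
  1-simplices (18): [1,2], [1,4], [1,5], [1,7], [2,3], [2,5], [2,6], [2,7], [3,4], [3,5], [3,6], [3,7], [4,5], [4,6], [4,7], [5,6], [5,7], [6,7]
  2-simplices (12): [1,2,5], [1,2,7], [1,4,5], [1,4,7], [2,3,5], [2,3,6], [2,6,7], [3,4,6], [3,4,7], [3,5,7], [4,5,6], [5,6,7]

so the chain groups are C_0 ≅ Z^7, C_1 ≅ Z^18, C_2 ≅ Z^12.

Boundary ∂_1: C_1 → C_0 maps an edge to its endpoints' difference, ∂[p,q] = q − p. For instance
  ∂[2,3] = [3] − [2].
The resulting 7×18 matrix has rank 6, and its Smith normal form has invariant factors (1,1,1,1,1,1).

The boundary map ∂_2: C_2 → C_1 maps a triangle to the signed sum of its edges. For instance
  ∂[3,4,7] = [4,7] − [3,7] + [3,4],
  ∂[5,6,7] = [6,7] − [5,7] + [5,6].
As a 18×12 matrix over Z this has rank 12, with invariant factors (1,1,1,1,1,1,1,1,1,1,1,2).

Now H_k = ker ∂_k / im ∂_{k+1}, so:

  H_0: rank C_0 − rank ∂_1 = 7 − 6 = 1, and the invariant factors of ∂_1 are all 1, so H_0 ≅ Z.
  H_1: rank ker ∂_1 − rank ∂_2 = (18 − 6) − 12 = 0, and ∂_2 has invariant factor 2 > 1, so H_1 ≅ Z/2.
  H_2: rank ker ∂_2 − rank ∂_3 = (12 − 12) − 0 = 0, and there is no ∂_3, so H_2 ≅ 0.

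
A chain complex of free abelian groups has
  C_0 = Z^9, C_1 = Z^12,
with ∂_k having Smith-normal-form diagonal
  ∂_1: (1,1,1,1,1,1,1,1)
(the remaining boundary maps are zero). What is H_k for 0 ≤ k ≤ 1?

H_0 ≅ Z,  H_1 ≅ Z^4.

H_0: b_0 = 9 − 0 − 8 = 1; torsion from ∂_1 factors > 1: none. So H_0 ≅ Z.
H_1: b_1 = 12 − 8 − 0 = 4; torsion from ∂_2 factors > 1: none. So H_1 ≅ Z^4.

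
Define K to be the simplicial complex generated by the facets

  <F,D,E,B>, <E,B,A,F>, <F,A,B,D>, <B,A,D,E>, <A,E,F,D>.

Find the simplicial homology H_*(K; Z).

Take the total order A < B < D < E < F on the vertex set. Then K (dimension 3) consists of the simplices:

  0-simplices (5): A, B, D, E, F
  1-simplices (10): AB, AD, AE, AF, BD, BE, BF, DE, DF, EF
  2-simplices (10): ABD, ABE, ABF, ADE, ADF, AEF, BDE, BDF, BEF, DEF
  3-simplices (5): ABDE, ABDF, ABEF, ADEF, BDEF

giving chain groups C_0 ≅ Z^5, C_1 ≅ Z^10, C_2 ≅ Z^10, C_3 ≅ Z^5.

Boundary ∂_1: C_1 → C_0 maps an edge to its endpoints' difference, ∂[p,q] = q − p. For instance
  ∂AE = E − A.
The 5×10 boundary matrix has rank 4 and Smith normal form diag(1,1,1,1).

∂_2: C_2 → C_1 acts by ∂[p,q,r] = [q,r] − [p,r] + [p,q]. For instance
  ∂ABD = BD − AD + AB,
  ∂DEF = EF − DF + DE.
The 10×10 boundary matrix has rank 6 and Smith normal form diag(1,1,1,1,1,1).

∂_3: C_3 → C_2 sends each 3-simplex σ to the alternating sum Σ_i (−1)^i (σ with its i-th vertex removed). For instance
  ∂ABDE = BDE − ADE + ABE − ABD,
  ∂BDEF = DEF − BEF + BDF − BDE.
The 10×5 boundary matrix has rank 4 and Smith normal form diag(1,1,1,1).

Now H_k = ker ∂_k / im ∂_{k+1}, so:

  H_0: rank C_0 − rank ∂_1 = 5 − 4 = 1, and the invariant factors of ∂_1 are all 1, so H_0 = Z.
  H_1: rank ker ∂_1 − rank ∂_2 = (10 − 4) − 6 = 0, and the invariant factors of ∂_2 are all 1, so H_1 = 0.
  H_2: rank ker ∂_2 − rank ∂_3 = (10 − 6) − 4 = 0, and the invariant factors of ∂_3 are all 1, so H_2 = 0.
  H_3: rank ker ∂_3 − rank ∂_4 = (5 − 4) − 0 = 1, and there is no ∂_4, so H_3 = Z.

As a check, the Euler characteristic is 5 − 10 + 10 − 5 = 0, which agrees with 1 − 0 + 0 − 1 = 0.
(K is a triangulation of the 3-sphere S^3.)

H_0 = Z,  H_1 = 0,  H_2 = 0,  H_3 = Z.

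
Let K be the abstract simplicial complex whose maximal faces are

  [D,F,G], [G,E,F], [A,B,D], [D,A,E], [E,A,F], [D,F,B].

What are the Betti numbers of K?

b_0 = 1, b_1 = 1, b_2 = 0.

K has 6 vertices, 12 edges, 6 triangles.
rank ∂_0 = 0, rank ∂_1 = 5 ⇒ b_0 = 6 − 0 − 5 = 1; all invariant factors of ∂_1 are 1 so no torsion. So H_0 ≅ Z.
rank ∂_1 = 5, rank ∂_2 = 6 ⇒ b_1 = 12 − 5 − 6 = 1; all invariant factors of ∂_2 are 1 so no torsion. So H_1 ≅ Z.
rank ∂_2 = 6, rank ∂_3 = 0 ⇒ b_2 = 6 − 6 − 0 = 0. So H_2 ≅ 0.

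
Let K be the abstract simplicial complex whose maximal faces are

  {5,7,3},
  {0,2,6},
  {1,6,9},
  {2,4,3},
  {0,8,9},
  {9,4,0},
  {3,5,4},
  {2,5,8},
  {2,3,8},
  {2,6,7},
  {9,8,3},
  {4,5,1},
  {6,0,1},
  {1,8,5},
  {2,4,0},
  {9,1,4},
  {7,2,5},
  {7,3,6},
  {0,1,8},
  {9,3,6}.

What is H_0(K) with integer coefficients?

H_0 = Z.

K has 10 vertices, 30 edges, 20 triangles.
rank ∂_0 = 0, rank ∂_1 = 9 ⇒ b_0 = 10 − 0 − 9 = 1; all invariant factors of ∂_1 are 1 so no torsion. So H_0 ≅ Z.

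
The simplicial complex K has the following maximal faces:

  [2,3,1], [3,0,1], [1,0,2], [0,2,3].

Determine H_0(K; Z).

We work with the vertex ordering 0 < 1 < 2 < 3. The simplices of K, each written with vertices in increasing order, are:

  0-simplices (4): [0], [1], [2], [3]
  1-simplices (6): [0,1], [0,2], [0,3], [1,2], [1,3], [2,3]
  2-simplices (4): [0,1,2], [0,1,3], [0,2,3], [1,2,3]

giving chain groups C_0 ≅ Z^4, C_1 ≅ Z^6, C_2 ≅ Z^4.

The boundary map ∂_1: C_1 → C_0 is given by ∂[p,q] = [q] − [p].
This gives a 4×6 integer matrix of rank 3; reducing to Smith normal form yields diagonal entries (1,1,1).

Boundary ∂_2: C_2 → C_1 acts by ∂[p,q,r] = [q,r] − [p,r] + [p,q]. For instance
  ∂[0,1,2] = [1,2] − [0,2] + [0,1],
  ∂[1,2,3] = [2,3] − [1,3] + [1,2].
This gives a 6×4 integer matrix of rank 3; reducing to Smith normal form yields diagonal entries (1,1,1).

Now H_k = ker ∂_k / im ∂_{k+1}, so:

  H_0: rank C_0 − rank ∂_1 = 4 − 3 = 1, and the invariant factors of ∂_1 are all 1, so H_0 ≅ Z.

H_0 = Z.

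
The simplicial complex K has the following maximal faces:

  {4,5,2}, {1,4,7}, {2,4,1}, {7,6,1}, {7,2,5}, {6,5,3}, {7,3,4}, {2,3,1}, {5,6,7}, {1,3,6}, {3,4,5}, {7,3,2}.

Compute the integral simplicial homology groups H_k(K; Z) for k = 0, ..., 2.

Order the vertices as 1 < 2 < 3 < 4 < 5 < 6 < 7. Listing each simplex with vertices in this order, K has dimension 2 with simplices:

  0-simplices (7): [1], [2], [3], [4], [5], [6], [7]
  1-simplices (18): [1,2], [1,3], [1,4], [1,6], [1,7], [2,3], [2,4], [2,5], [2,7], [3,4], [3,5], [3,6], [3,7], [4,5], [4,7], [5,6], [5,7], [6,7]
  2-simplices (12): [1,2,3], [1,2,4], [1,3,6], [1,4,7], [1,6,7], [2,3,7], [2,4,5], [2,5,7], [3,4,5], [3,4,7], [3,5,6], [5,6,7]

Hence C_0 ≅ Z^7, C_1 ≅ Z^18, C_2 ≅ Z^12.

The boundary map ∂_1: C_1 → C_0 maps an edge to its endpoints' difference, ∂[p,q] = q − p.
The resulting 7×18 matrix has rank 6, and its Smith normal form has invariant factors (1,1,1,1,1,1).

Boundary ∂_2: C_2 → C_1 maps a triangle to the signed sum of its edges. For instance
  ∂[5,6,7] = [6,7] − [5,7] + [5,6],
  ∂[1,2,4] = [2,4] − [1,4] + [1,2].
The resulting 18×12 matrix has rank 12, and its Smith normal form has invariant factors (1,1,1,1,1,1,1,1,1,1,1,2).

From H_k ≅ ker(∂_k) / im(∂_{k+1}) we obtain:

  H_0: rank C_0 − rank ∂_1 = 7 − 6 = 1, and the invariant factors of ∂_1 are all 1, so H_0 = Z.
  H_1: rank ker ∂_1 − rank ∂_2 = (18 − 6) − 12 = 0, and ∂_2 has invariant factor 2 > 1, so H_1 = Z_2.
  H_2: rank ker ∂_2 − rank ∂_3 = (12 − 12) − 0 = 0, and there is no ∂_3, so H_2 = 0.

H_0 = Z,  H_1 = Z_2,  H_2 = 0.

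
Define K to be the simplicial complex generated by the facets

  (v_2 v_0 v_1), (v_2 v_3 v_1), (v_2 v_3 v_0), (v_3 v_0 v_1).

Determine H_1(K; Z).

H_1 = 0.

Take the total order v_0 < v_1 < v_2 < v_3 on the vertex set. Then K (dimension 2) consists of the simplices:

  0-simplices (4): [v_0], [v_1], [v_2], [v_3]
  1-simplices (6): [v_0,v_1], [v_0,v_2], [v_0,v_3], [v_1,v_2], [v_1,v_3], [v_2,v_3]
  2-simplices (4): [v_0,v_1,v_2], [v_0,v_1,v_3], [v_0,v_2,v_3], [v_1,v_2,v_3]

so the chain groups are C_0 ≅ Z^4, C_1 ≅ Z^6, C_2 ≅ Z^4.

∂_1: C_1 → C_0 sends each edge [p,q] (with p < q) to q − p.
The 4×6 boundary matrix has rank 3 and Smith normal form diag(1,1,1).

The boundary map ∂_2: C_2 → C_1 maps a triangle to the signed sum of its edges. For instance
  ∂[v_0,v_1,v_2] = [v_1,v_2] − [v_0,v_2] + [v_0,v_1],
  ∂[v_0,v_1,v_3] = [v_1,v_3] − [v_0,v_3] + [v_0,v_1].
The 6×4 boundary matrix has rank 3 and Smith normal form diag(1,1,1).

Computing H_k = (kernel of ∂_k) / (image of ∂_{k+1}):

  H_1: rank ker ∂_1 − rank ∂_2 = (6 − 3) − 3 = 0, and the invariant factors of ∂_2 are all 1, so H_1 ≅ 0.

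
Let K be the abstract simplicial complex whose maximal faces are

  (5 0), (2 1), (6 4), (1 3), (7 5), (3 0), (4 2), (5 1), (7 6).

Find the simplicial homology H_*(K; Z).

H_0 ≅ Z,  H_1 ≅ Z^2.

We work with the vertex ordering 0 < 1 < 2 < 3 < 4 < 5 < 6 < 7. The simplices of K, each written with vertices in increasing order, are:

  0-simplices (8): [0], [1], [2], [3], [4], [5], [6], [7]
  1-simplices (9): [0,3], [0,5], [1,2], [1,3], [1,5], [2,4], [4,6], [5,7], [6,7]

Hence C_0 ≅ Z^8, C_1 ≅ Z^9.

The boundary map ∂_1: C_1 → C_0 is given by ∂[p,q] = [q] − [p].
This gives a 8×9 integer matrix of rank 7; reducing to Smith normal form yields diagonal entries (1,1,1,1,1,1,1).

Reading off H_k = ker ∂_k / im ∂_{k+1}:

  H_0: rank C_0 − rank ∂_1 = 8 − 7 = 1, and the invariant factors of ∂_1 are all 1, so H_0 ≅ Z.
  H_1: rank ker ∂_1 − rank ∂_2 = (9 − 7) − 0 = 2, and there is no ∂_2, so H_1 ≅ Z^2.

As a check, the Euler characteristic is 8 − 9 = -1, which agrees with 1 − 2 = -1.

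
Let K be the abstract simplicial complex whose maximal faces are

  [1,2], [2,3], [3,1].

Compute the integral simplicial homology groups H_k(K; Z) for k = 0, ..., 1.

H_0 = Z,  H_1 = Z.

Order the vertices as 1 < 2 < 3. Listing each simplex with vertices in this order, K has dimension 1 with simplices:

  0-simplices (3): [1], [2], [3]
  1-simplices (3): [1,2], [1,3], [2,3]

so the chain groups are C_0 ≅ Z^3, C_1 ≅ Z^3.

Boundary ∂_1: C_1 → C_0 is given by ∂[p,q] = [q] − [p]. For instance
  ∂[1,2] = [2] − [1].
This gives a 3×3 integer matrix of rank 2; reducing to Smith normal form yields diagonal entries (1,1).

Now H_k = ker ∂_k / im ∂_{k+1}, so:

  H_0: rank C_0 − rank ∂_1 = 3 − 2 = 1, and the invariant factors of ∂_1 are all 1, so H_0 ≅ Z.
  H_1: rank ker ∂_1 − rank ∂_2 = (3 − 2) − 0 = 1, and there is no ∂_2, so H_1 ≅ Z.

As a check, the Euler characteristic is 3 − 3 = 0, which agrees with 1 − 1 = 0.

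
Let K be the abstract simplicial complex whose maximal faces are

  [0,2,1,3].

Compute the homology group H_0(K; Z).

Take the total order 0 < 1 < 2 < 3 on the vertex set. Then K (dimension 3) consists of the simplices:

  0-simplices (4): [0], [1], [2], [3]
  1-simplices (6): [0,1], [0,2], [0,3], [1,2], [1,3], [2,3]
  2-simplices (4): [0,1,2], [0,1,3], [0,2,3], [1,2,3]
  3-simplices (1): [0,1,2,3]

giving chain groups C_0 ≅ Z^4, C_1 ≅ Z^6, C_2 ≅ Z^4, C_3 ≅ Z^1.

The boundary map ∂_1: C_1 → C_0 maps an edge to its endpoints' difference, ∂[p,q] = q − p.
The resulting 4×6 matrix has rank 3, and its Smith normal form has invariant factors (1,1,1).

∂_2: C_2 → C_1 acts by ∂[p,q,r] = [q,r] − [p,r] + [p,q]. For instance
  ∂[0,1,3] = [1,3] − [0,3] + [0,1],
  ∂[0,1,2] = [1,2] − [0,2] + [0,1].
The resulting 6×4 matrix has rank 3, and its Smith normal form has invariant factors (1,1,1).

The boundary map ∂_3: C_3 → C_2 sends each 3-simplex σ to the alternating sum Σ_i (−1)^i (σ with its i-th vertex removed). For instance
  ∂[0,1,2,3] = [1,2,3] − [0,2,3] + [0,1,3] − [0,1,2].
This gives a 4×1 integer matrix of rank 1; reducing to Smith normal form yields diagonal entries (1).

From H_k ≅ ker(∂_k) / im(∂_{k+1}) we obtain:

  H_0: rank C_0 − rank ∂_1 = 4 − 3 = 1, and the invariant factors of ∂_1 are all 1, so H_0 ≅ Z.

H_0 = Z.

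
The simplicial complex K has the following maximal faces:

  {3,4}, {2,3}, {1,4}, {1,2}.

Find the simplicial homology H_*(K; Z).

Fix the vertex order 1 < 2 < 3 < 4 and write every simplex with vertices in increasing order. Then dim K = 1 and the simplices of K are:

  0-simplices (4): [1], [2], [3], [4]
  1-simplices (4): [1,2], [1,4], [2,3], [3,4]

Hence C_0 ≅ Z^4, C_1 ≅ Z^4.

∂_1: C_1 → C_0 is given by ∂[p,q] = [q] − [p]. For instance
  ∂[2,3] = [3] − [2].
The resulting 4×4 matrix has rank 3, and its Smith normal form has invariant factors (1,1,1).

Reading off H_k = ker ∂_k / im ∂_{k+1}:

  H_0: rank C_0 − rank ∂_1 = 4 − 3 = 1, and the invariant factors of ∂_1 are all 1, so H_0 = Z.
  H_1: rank ker ∂_1 − rank ∂_2 = (4 − 3) − 0 = 1, and there is no ∂_2, so H_1 = Z.

As a check, the Euler characteristic is 4 − 4 = 0, which agrees with 1 − 1 = 0.

H_0 = Z,  H_1 = Z.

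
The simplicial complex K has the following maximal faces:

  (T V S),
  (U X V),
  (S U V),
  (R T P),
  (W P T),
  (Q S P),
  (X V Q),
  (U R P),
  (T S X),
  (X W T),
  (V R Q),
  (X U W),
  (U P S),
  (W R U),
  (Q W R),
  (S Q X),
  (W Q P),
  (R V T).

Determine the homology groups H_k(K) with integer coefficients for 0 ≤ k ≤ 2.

Order the vertices as P < Q < R < S < T < U < V < W < X. Listing each simplex with vertices in this order, K has dimension 2 with simplices:

  0-simplices (9): P, Q, R, S, T, U, V, W, X
  1-simplices (27): PQ, PR, PS, PT, PU, PW, QR, QS, QV, QW, QX, RT, RU, RV, RW, ST, SU, SV, SX, TV, TW, TX, UV, UW, UX, VX, WX
  2-simplices (18): PQS, PQW, PRT, PRU, PSU, PTW, QRV, QRW, QSX, QVX, RTV, RUW, STV, STX, SUV, TWX, UVX, UWX

Hence C_0 ≅ Z^9, C_1 ≅ Z^27, C_2 ≅ Z^18.

The boundary map ∂_1: C_1 → C_0 is given by ∂[p,q] = [q] − [p]. For instance
  ∂RW = W − R.
The resulting 9×27 matrix has rank 8, and its Smith normal form has invariant factors (1,1,1,1,1,1,1,1).

∂_2: C_2 → C_1 sends each 2-simplex [p,q,r] to [q,r] − [p,r] + [p,q]. For instance
  ∂QVX = VX − QX + QV,
  ∂PRU = RU − PU + PR.
As a 27×18 matrix over Z this has rank 18, with invariant factors (1,1,1,1,1,1,1,1,1,1,1,1,1,1,1,1,1,2).

Now H_k = ker ∂_k / im ∂_{k+1}, so:

  H_0: rank C_0 − rank ∂_1 = 9 − 8 = 1, and the invariant factors of ∂_1 are all 1, so H_0 ≅ Z.
  H_1: rank ker ∂_1 − rank ∂_2 = (27 − 8) − 18 = 1, and ∂_2 has invariant factor 2 > 1, so H_1 ≅ Z ⊕ Z_2.
  H_2: rank ker ∂_2 − rank ∂_3 = (18 − 18) − 0 = 0, and there is no ∂_3, so H_2 ≅ 0.

As a check, the Euler characteristic is 9 − 27 + 18 = 0, which agrees with 1 − 1 + 0 = 0.
(K is a triangulation of the Klein bottle.)

H_0 ≅ Z,  H_1 ≅ Z ⊕ Z_2,  H_2 = 0.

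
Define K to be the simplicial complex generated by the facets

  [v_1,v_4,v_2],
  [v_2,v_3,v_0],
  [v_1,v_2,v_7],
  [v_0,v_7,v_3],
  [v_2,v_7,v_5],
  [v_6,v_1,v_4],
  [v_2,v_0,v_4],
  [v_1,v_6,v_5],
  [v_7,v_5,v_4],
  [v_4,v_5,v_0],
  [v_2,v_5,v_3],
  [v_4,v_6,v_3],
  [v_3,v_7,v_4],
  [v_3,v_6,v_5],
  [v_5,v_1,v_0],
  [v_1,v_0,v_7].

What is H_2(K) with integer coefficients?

Take the total order v_0 < v_1 < v_2 < v_3 < v_4 < v_5 < v_6 < v_7 on the vertex set. Then K (dimension 2) consists of the simplices:

  0-simplices (8): [v_0], [v_1], [v_2], [v_3], [v_4], [v_5], [v_6], [v_7]
  1-simplices (24): (24 of them)
  2-simplices (16): (16 of them)

giving chain groups C_0 ≅ Z^8, C_1 ≅ Z^24, C_2 ≅ Z^16.

The boundary map ∂_1: C_1 → C_0 maps an edge to its endpoints' difference, ∂[p,q] = q − p. For instance
  ∂[v_0,v_2] = [v_2] − [v_0].
The resulting 8×24 matrix has rank 7, and its Smith normal form has invariant factors (1,1,1,1,1,1,1).

∂_2: C_2 → C_1 acts by ∂[p,q,r] = [q,r] − [p,r] + [p,q]. For instance
  ∂[v_1,v_2,v_4] = [v_2,v_4] − [v_1,v_4] + [v_1,v_2],
  ∂[v_1,v_2,v_7] = [v_2,v_7] − [v_1,v_7] + [v_1,v_2].
The resulting 24×16 matrix has rank 15, and its Smith normal form has invariant factors (1,1,1,1,1,1,1,1,1,1,1,1,1,1,1).

Now H_k = ker ∂_k / im ∂_{k+1}, so:

  H_2: rank ker ∂_2 − rank ∂_3 = (16 − 15) − 0 = 1, and there is no ∂_3, so H_2 = Z.

H_2 ≅ Z.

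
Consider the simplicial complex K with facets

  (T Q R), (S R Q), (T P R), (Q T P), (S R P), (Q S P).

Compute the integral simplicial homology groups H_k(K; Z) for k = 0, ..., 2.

Take the total order P < Q < R < S < T on the vertex set. Then K (dimension 2) consists of the simplices:

  0-simplices (5): P, Q, R, S, T
  1-simplices (9): PQ, PR, PS, PT, QR, QS, QT, RS, RT
  2-simplices (6): PQS, PQT, PRS, PRT, QRS, QRT

giving chain groups C_0 ≅ Z^5, C_1 ≅ Z^9, C_2 ≅ Z^6.

∂_1: C_1 → C_0 maps an edge to its endpoints' difference, ∂[p,q] = q − p. For instance
  ∂RS = S − R.
This gives a 5×9 integer matrix of rank 4; reducing to Smith normal form yields diagonal entries (1,1,1,1).

The boundary map ∂_2: C_2 → C_1 acts by ∂[p,q,r] = [q,r] − [p,r] + [p,q]. For instance
  ∂QRT = RT − QT + QR,
  ∂PQS = QS − PS + PQ.
The 9×6 boundary matrix has rank 5 and Smith normal form diag(1,1,1,1,1).

Reading off H_k = ker ∂_k / im ∂_{k+1}:

  H_0: rank C_0 − rank ∂_1 = 5 − 4 = 1, and the invariant factors of ∂_1 are all 1, so H_0 ≅ Z.
  H_1: rank ker ∂_1 − rank ∂_2 = (9 − 4) − 5 = 0, and the invariant factors of ∂_2 are all 1, so H_1 ≅ 0.
  H_2: rank ker ∂_2 − rank ∂_3 = (6 − 5) − 0 = 1, and there is no ∂_3, so H_2 ≅ Z.

H_0 ≅ Z,  H_1 = 0,  H_2 ≅ Z.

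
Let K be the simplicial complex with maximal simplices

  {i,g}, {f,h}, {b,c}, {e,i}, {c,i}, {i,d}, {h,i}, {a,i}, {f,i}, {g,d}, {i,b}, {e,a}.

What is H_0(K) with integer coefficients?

H_0 = Z.

Take the total order a < b < c < d < e < f < g < h < i on the vertex set. Then K (dimension 1) consists of the simplices:

  0-simplices (9): a, b, c, d, e, f, g, h, i
  1-simplices (12): ae, ai, bc, bi, ci, dg, di, ei, fh, fi, gi, hi

so the chain groups are C_0 ≅ Z^9, C_1 ≅ Z^12.

Boundary ∂_1: C_1 → C_0 sends each edge [p,q] (with p < q) to q − p.
This gives a 9×12 integer matrix of rank 8; reducing to Smith normal form yields diagonal entries (1,1,1,1,1,1,1,1).

From H_k ≅ ker(∂_k) / im(∂_{k+1}) we obtain:

  H_0: rank C_0 − rank ∂_1 = 9 − 8 = 1, and the invariant factors of ∂_1 are all 1, so H_0 ≅ Z.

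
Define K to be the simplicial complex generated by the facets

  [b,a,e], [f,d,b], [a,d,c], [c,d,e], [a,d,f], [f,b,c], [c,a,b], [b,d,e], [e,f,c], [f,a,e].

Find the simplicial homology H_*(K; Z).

Order the vertices as a < b < c < d < e < f. Listing each simplex with vertices in this order, K has dimension 2 with simplices:

  0-simplices (6): a, b, c, d, e, f
  1-simplices (15): ab, ac, ad, ae, af, bc, bd, be, bf, cd, ce, cf, de, df, ef
  2-simplices (10): abc, abe, acd, adf, aef, bcf, bde, bdf, cde, cef

so the chain groups are C_0 ≅ Z^6, C_1 ≅ Z^15, C_2 ≅ Z^10.

∂_1: C_1 → C_0 sends each edge [p,q] (with p < q) to q − p. For instance
  ∂de = e − d.
This gives a 6×15 integer matrix of rank 5; reducing to Smith normal form yields diagonal entries (1,1,1,1,1).

∂_2: C_2 → C_1 acts by ∂[p,q,r] = [q,r] − [p,r] + [p,q]. For instance
  ∂abe = be − ae + ab,
  ∂bde = de − be + bd.
The resulting 15×10 matrix has rank 10, and its Smith normal form has invariant factors (1,1,1,1,1,1,1,1,1,2).

Reading off H_k = ker ∂_k / im ∂_{k+1}:

  H_0: rank C_0 − rank ∂_1 = 6 − 5 = 1, and the invariant factors of ∂_1 are all 1, so H_0 = Z.
  H_1: rank ker ∂_1 − rank ∂_2 = (15 − 5) − 10 = 0, and ∂_2 has invariant factor 2 > 1, so H_1 = Z/2.
  H_2: rank ker ∂_2 − rank ∂_3 = (10 − 10) − 0 = 0, and there is no ∂_3, so H_2 = 0.

As a check, the Euler characteristic is 6 − 15 + 10 = 1, which agrees with 1 − 0 + 0 = 1.

H_0 ≅ Z,  H_1 ≅ Z/2,  H_2 = 0.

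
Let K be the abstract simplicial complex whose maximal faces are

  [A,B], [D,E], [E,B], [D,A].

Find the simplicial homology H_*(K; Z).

H_0 = Z,  H_1 = Z.

Order the vertices as A < B < D < E. Listing each simplex with vertices in this order, K has dimension 1 with simplices:

  0-simplices (4): A, B, D, E
  1-simplices (4): AB, AD, BE, DE

giving chain groups C_0 ≅ Z^4, C_1 ≅ Z^4.

∂_1: C_1 → C_0 sends each edge [p,q] (with p < q) to q − p. For instance
  ∂AD = D − A.
This gives a 4×4 integer matrix of rank 3; reducing to Smith normal form yields diagonal entries (1,1,1).

From H_k ≅ ker(∂_k) / im(∂_{k+1}) we obtain:

  H_0: rank C_0 − rank ∂_1 = 4 − 3 = 1, and the invariant factors of ∂_1 are all 1, so H_0 ≅ Z.
  H_1: rank ker ∂_1 − rank ∂_2 = (4 − 3) − 0 = 1, and there is no ∂_2, so H_1 ≅ Z.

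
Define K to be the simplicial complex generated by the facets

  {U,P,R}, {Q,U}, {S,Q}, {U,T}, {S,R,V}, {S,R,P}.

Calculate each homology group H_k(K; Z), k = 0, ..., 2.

Take the total order P < Q < R < S < T < U < V on the vertex set. Then K (dimension 2) consists of the simplices:

  0-simplices (7): P, Q, R, S, T, U, V
  1-simplices (10): PR, PS, PU, QS, QU, RS, RU, RV, SV, TU
  2-simplices (3): PRS, PRU, RSV

Hence C_0 ≅ Z^7, C_1 ≅ Z^10, C_2 ≅ Z^3.

Boundary ∂_1: C_1 → C_0 sends each edge [p,q] (with p < q) to q − p. For instance
  ∂PR = R − P.
This gives a 7×10 integer matrix of rank 6; reducing to Smith normal form yields diagonal entries (1,1,1,1,1,1).

∂_2: C_2 → C_1 sends each 2-simplex [p,q,r] to [q,r] − [p,r] + [p,q]. For instance
  ∂PRS = RS − PS + PR,
  ∂PRU = RU − PU + PR.
This gives a 10×3 integer matrix of rank 3; reducing to Smith normal form yields diagonal entries (1,1,1).

Reading off H_k = ker ∂_k / im ∂_{k+1}:

  H_0: rank C_0 − rank ∂_1 = 7 − 6 = 1, and the invariant factors of ∂_1 are all 1, so H_0 ≅ Z.
  H_1: rank ker ∂_1 − rank ∂_2 = (10 − 6) − 3 = 1, and the invariant factors of ∂_2 are all 1, so H_1 ≅ Z.
  H_2: rank ker ∂_2 − rank ∂_3 = (3 − 3) − 0 = 0, and there is no ∂_3, so H_2 ≅ 0.

As a check, the Euler characteristic is 7 − 10 + 3 = 0, which agrees with 1 − 1 + 0 = 0.

H_0 = Z,  H_1 = Z,  H_2 = 0.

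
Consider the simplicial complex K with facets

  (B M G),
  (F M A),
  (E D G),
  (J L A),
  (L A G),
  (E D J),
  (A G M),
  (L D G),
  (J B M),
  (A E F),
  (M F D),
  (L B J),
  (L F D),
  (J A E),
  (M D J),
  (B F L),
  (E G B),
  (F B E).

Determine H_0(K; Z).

H_0 = Z.

Take the total order A < B < D < E < F < G < J < L < M on the vertex set. Then K (dimension 2) consists of the simplices:

  0-simplices (9): A, B, D, E, F, G, J, L, M
  1-simplices (27): AE, AF, AG, AJ, AL, AM, BE, BF, BG, BJ, BL, BM, DE, DF, DG, DJ, DL, DM, EF, EG, EJ, FL, FM, GL, GM, JL, JM
  2-simplices (18): AEF, AEJ, AFM, AGL, AGM, AJL, BEF, BEG, BFL, BGM, BJL, BJM, DEG, DEJ, DFL, DFM, DGL, DJM

so the chain groups are C_0 ≅ Z^9, C_1 ≅ Z^27, C_2 ≅ Z^18.

The boundary map ∂_1: C_1 → C_0 sends each edge [p,q] (with p < q) to q − p. For instance
  ∂BE = E − B.
As a 9×27 matrix over Z this has rank 8, with invariant factors (1,1,1,1,1,1,1,1).

Boundary ∂_2: C_2 → C_1 maps a triangle to the signed sum of its edges. For instance
  ∂DEJ = EJ − DJ + DE,
  ∂AJL = JL − AL + AJ.
This gives a 27×18 integer matrix of rank 17; reducing to Smith normal form yields diagonal entries (1,1,1,1,1,1,1,1,1,1,1,1,1,1,1,1,1).

From H_k ≅ ker(∂_k) / im(∂_{k+1}) we obtain:

  H_0: rank C_0 − rank ∂_1 = 9 − 8 = 1, and the invariant factors of ∂_1 are all 1, so H_0 = Z.

(K is a triangulation of the torus T^2.)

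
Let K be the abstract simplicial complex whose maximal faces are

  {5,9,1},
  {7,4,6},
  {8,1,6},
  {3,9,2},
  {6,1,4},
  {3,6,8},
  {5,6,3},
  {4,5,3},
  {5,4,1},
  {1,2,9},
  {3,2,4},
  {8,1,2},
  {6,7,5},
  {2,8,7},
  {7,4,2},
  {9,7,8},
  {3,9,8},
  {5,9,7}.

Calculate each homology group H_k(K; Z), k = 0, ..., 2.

H_0 = Z,  H_1 = Z ⊕ Z/2Z,  H_2 = 0.

We work with the vertex ordering 1 < 2 < 3 < 4 < 5 < 6 < 7 < 8 < 9. The simplices of K, each written with vertices in increasing order, are:

  0-simplices (9): [1], [2], [3], [4], [5], [6], [7], [8], [9]
  1-simplices (27): (27 of them)
  2-simplices (18): [1,2,8], [1,2,9], [1,4,5], [1,4,6], [1,5,9], [1,6,8], [2,3,4], [2,3,9], [2,4,7], [2,7,8], [3,4,5], [3,5,6], [3,6,8], [3,8,9], [4,6,7], [5,6,7], [5,7,9], [7,8,9]

giving chain groups C_0 ≅ Z^9, C_1 ≅ Z^27, C_2 ≅ Z^18.

Boundary ∂_1: C_1 → C_0 maps an edge to its endpoints' difference, ∂[p,q] = q − p. For instance
  ∂[3,9] = [9] − [3].
The 9×27 boundary matrix has rank 8 and Smith normal form diag(1,1,1,1,1,1,1,1).

The boundary map ∂_2: C_2 → C_1 sends each 2-simplex [p,q,r] to [q,r] − [p,r] + [p,q]. For instance
  ∂[1,2,8] = [2,8] − [1,8] + [1,2],
  ∂[2,3,4] = [3,4] − [2,4] + [2,3].
This gives a 27×18 integer matrix of rank 18; reducing to Smith normal form yields diagonal entries (1,1,1,1,1,1,1,1,1,1,1,1,1,1,1,1,1,2).

Now H_k = ker ∂_k / im ∂_{k+1}, so:

  H_0: rank C_0 − rank ∂_1 = 9 − 8 = 1, and the invariant factors of ∂_1 are all 1, so H_0 ≅ Z.
  H_1: rank ker ∂_1 − rank ∂_2 = (27 − 8) − 18 = 1, and ∂_2 has invariant factor 2 > 1, so H_1 ≅ Z ⊕ Z/2Z.
  H_2: rank ker ∂_2 − rank ∂_3 = (18 − 18) − 0 = 0, and there is no ∂_3, so H_2 ≅ 0.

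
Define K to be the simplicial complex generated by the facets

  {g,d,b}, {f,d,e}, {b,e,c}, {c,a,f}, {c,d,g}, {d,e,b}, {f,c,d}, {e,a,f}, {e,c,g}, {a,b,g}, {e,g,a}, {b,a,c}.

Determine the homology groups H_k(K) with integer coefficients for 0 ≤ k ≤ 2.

H_0 = Z,  H_1 = Z/2,  H_2 = 0.

Fix the vertex order a < b < c < d < e < f < g and write every simplex with vertices in increasing order. Then dim K = 2 and the simplices of K are:

  0-simplices (7): a, b, c, d, e, f, g
  1-simplices (18): ab, ac, ae, af, ag, bc, bd, be, bg, cd, ce, cf, cg, de, df, dg, ef, eg
  2-simplices (12): abc, abg, acf, aef, aeg, bce, bde, bdg, cdf, cdg, ceg, def

so the chain groups are C_0 ≅ Z^7, C_1 ≅ Z^18, C_2 ≅ Z^12.

The boundary map ∂_1: C_1 → C_0 sends each edge [p,q] (with p < q) to q − p. For instance
  ∂cf = f − c.
This gives a 7×18 integer matrix of rank 6; reducing to Smith normal form yields diagonal entries (1,1,1,1,1,1).

Boundary ∂_2: C_2 → C_1 acts by ∂[p,q,r] = [q,r] − [p,r] + [p,q]. For instance
  ∂bde = de − be + bd,
  ∂aeg = eg − ag + ae.
This gives a 18×12 integer matrix of rank 12; reducing to Smith normal form yields diagonal entries (1,1,1,1,1,1,1,1,1,1,1,2).

Now H_k = ker ∂_k / im ∂_{k+1}, so:

  H_0: rank C_0 − rank ∂_1 = 7 − 6 = 1, and the invariant factors of ∂_1 are all 1, so H_0 ≅ Z.
  H_1: rank ker ∂_1 − rank ∂_2 = (18 − 6) − 12 = 0, and ∂_2 has invariant factor 2 > 1, so H_1 ≅ Z/2.
  H_2: rank ker ∂_2 − rank ∂_3 = (12 − 12) − 0 = 0, and there is no ∂_3, so H_2 ≅ 0.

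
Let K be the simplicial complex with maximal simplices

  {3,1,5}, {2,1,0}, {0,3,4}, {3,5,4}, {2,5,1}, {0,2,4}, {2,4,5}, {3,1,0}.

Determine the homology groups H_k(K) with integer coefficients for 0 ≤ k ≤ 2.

Order the vertices as 0 < 1 < 2 < 3 < 4 < 5. Listing each simplex with vertices in this order, K has dimension 2 with simplices:

  0-simplices (6): [0], [1], [2], [3], [4], [5]
  1-simplices (12): [0,1], [0,2], [0,3], [0,4], [1,2], [1,3], [1,5], [2,4], [2,5], [3,4], [3,5], [4,5]
  2-simplices (8): [0,1,2], [0,1,3], [0,2,4], [0,3,4], [1,2,5], [1,3,5], [2,4,5], [3,4,5]

so the chain groups are C_0 ≅ Z^6, C_1 ≅ Z^12, C_2 ≅ Z^8.

∂_1: C_1 → C_0 sends each edge [p,q] (with p < q) to q − p.
The 6×12 boundary matrix has rank 5 and Smith normal form diag(1,1,1,1,1).

The boundary map ∂_2: C_2 → C_1 maps a triangle to the signed sum of its edges. For instance
  ∂[0,3,4] = [3,4] − [0,4] + [0,3],
  ∂[3,4,5] = [4,5] − [3,5] + [3,4].
As a 12×8 matrix over Z this has rank 7, with invariant factors (1,1,1,1,1,1,1).

Computing H_k = (kernel of ∂_k) / (image of ∂_{k+1}):

  H_0: rank C_0 − rank ∂_1 = 6 − 5 = 1, and the invariant factors of ∂_1 are all 1, so H_0 = Z.
  H_1: rank ker ∂_1 − rank ∂_2 = (12 − 5) − 7 = 0, and the invariant factors of ∂_2 are all 1, so H_1 = 0.
  H_2: rank ker ∂_2 − rank ∂_3 = (8 − 7) − 0 = 1, and there is no ∂_3, so H_2 = Z.

(K is a triangulation of the 2-sphere S^2.)

H_0 ≅ Z,  H_1 = 0,  H_2 ≅ Z.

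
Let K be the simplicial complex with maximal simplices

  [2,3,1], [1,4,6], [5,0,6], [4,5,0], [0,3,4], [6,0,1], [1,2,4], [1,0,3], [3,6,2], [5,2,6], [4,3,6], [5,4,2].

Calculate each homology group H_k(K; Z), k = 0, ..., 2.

H_0 ≅ Z,  H_1 ≅ Z/2,  H_2 = 0.

Order the vertices as 0 < 1 < 2 < 3 < 4 < 5 < 6. Listing each simplex with vertices in this order, K has dimension 2 with simplices:

  0-simplices (7): [0], [1], [2], [3], [4], [5], [6]
  1-simplices (18): [0,1], [0,3], [0,4], [0,5], [0,6], [1,2], [1,3], [1,4], [1,6], [2,3], [2,4], [2,5], [2,6], [3,4], [3,6], [4,5], [4,6], [5,6]
  2-simplices (12): [0,1,3], [0,1,6], [0,3,4], [0,4,5], [0,5,6], [1,2,3], [1,2,4], [1,4,6], [2,3,6], [2,4,5], [2,5,6], [3,4,6]

Hence C_0 ≅ Z^7, C_1 ≅ Z^18, C_2 ≅ Z^12.

∂_1: C_1 → C_0 sends each edge [p,q] (with p < q) to q − p.
The resulting 7×18 matrix has rank 6, and its Smith normal form has invariant factors (1,1,1,1,1,1).

∂_2: C_2 → C_1 maps a triangle to the signed sum of its edges. For instance
  ∂[2,4,5] = [4,5] − [2,5] + [2,4],
  ∂[1,2,4] = [2,4] − [1,4] + [1,2].
As a 18×12 matrix over Z this has rank 12, with invariant factors (1,1,1,1,1,1,1,1,1,1,1,2).

Now H_k = ker ∂_k / im ∂_{k+1}, so:

  H_0: rank C_0 − rank ∂_1 = 7 − 6 = 1, and the invariant factors of ∂_1 are all 1, so H_0 = Z.
  H_1: rank ker ∂_1 − rank ∂_2 = (18 − 6) − 12 = 0, and ∂_2 has invariant factor 2 > 1, so H_1 = Z/2.
  H_2: rank ker ∂_2 − rank ∂_3 = (12 − 12) − 0 = 0, and there is no ∂_3, so H_2 = 0.

(K is a triangulation of the real projective plane RP^2.)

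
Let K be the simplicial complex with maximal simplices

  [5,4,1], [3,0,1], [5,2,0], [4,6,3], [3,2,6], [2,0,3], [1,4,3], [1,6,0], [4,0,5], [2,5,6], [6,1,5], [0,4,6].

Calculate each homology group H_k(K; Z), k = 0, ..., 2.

H_0 = Z,  H_1 = Z/2,  H_2 = 0.

We work with the vertex ordering 0 < 1 < 2 < 3 < 4 < 5 < 6. The simplices of K, each written with vertices in increasing order, are:

  0-simplices (7): [0], [1], [2], [3], [4], [5], [6]
  1-simplices (18): [0,1], [0,2], [0,3], [0,4], [0,5], [0,6], [1,3], [1,4], [1,5], [1,6], [2,3], [2,5], [2,6], [3,4], [3,6], [4,5], [4,6], [5,6]
  2-simplices (12): [0,1,3], [0,1,6], [0,2,3], [0,2,5], [0,4,5], [0,4,6], [1,3,4], [1,4,5], [1,5,6], [2,3,6], [2,5,6], [3,4,6]

Hence C_0 ≅ Z^7, C_1 ≅ Z^18, C_2 ≅ Z^12.

∂_1: C_1 → C_0 maps an edge to its endpoints' difference, ∂[p,q] = q − p. For instance
  ∂[2,3] = [3] − [2].
As a 7×18 matrix over Z this has rank 6, with invariant factors (1,1,1,1,1,1).

The boundary map ∂_2: C_2 → C_1 acts by ∂[p,q,r] = [q,r] − [p,r] + [p,q]. For instance
  ∂[1,4,5] = [4,5] − [1,5] + [1,4],
  ∂[1,3,4] = [3,4] − [1,4] + [1,3].
The 18×12 boundary matrix has rank 12 and Smith normal form diag(1,1,1,1,1,1,1,1,1,1,1,2).

Now H_k = ker ∂_k / im ∂_{k+1}, so:

  H_0: rank C_0 − rank ∂_1 = 7 − 6 = 1, and the invariant factors of ∂_1 are all 1, so H_0 = Z.
  H_1: rank ker ∂_1 − rank ∂_2 = (18 − 6) − 12 = 0, and ∂_2 has invariant factor 2 > 1, so H_1 = Z/2.
  H_2: rank ker ∂_2 − rank ∂_3 = (12 − 12) − 0 = 0, and there is no ∂_3, so H_2 = 0.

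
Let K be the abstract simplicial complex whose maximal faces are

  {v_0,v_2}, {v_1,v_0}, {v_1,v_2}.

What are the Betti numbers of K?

b_0 = 1, b_1 = 1.

Fix the vertex order v_0 < v_1 < v_2 and write every simplex with vertices in increasing order. Then dim K = 1 and the simplices of K are:

  0-simplices (3): [v_0], [v_1], [v_2]
  1-simplices (3): [v_0,v_1], [v_0,v_2], [v_1,v_2]

Hence C_0 ≅ Z^3, C_1 ≅ Z^3.

The boundary map ∂_1: C_1 → C_0 maps an edge to its endpoints' difference, ∂[p,q] = q − p. For instance
  ∂[v_0,v_1] = [v_1] − [v_0].
The 3×3 boundary matrix has rank 2 and Smith normal form diag(1,1).

From H_k ≅ ker(∂_k) / im(∂_{k+1}) we obtain:

  H_0: rank C_0 − rank ∂_1 = 3 − 2 = 1, and the invariant factors of ∂_1 are all 1, so H_0 ≅ Z.
  H_1: rank ker ∂_1 − rank ∂_2 = (3 − 2) − 0 = 1, and there is no ∂_2, so H_1 ≅ Z.

Hence the Betti numbers are b_0 = 1, b_1 = 1.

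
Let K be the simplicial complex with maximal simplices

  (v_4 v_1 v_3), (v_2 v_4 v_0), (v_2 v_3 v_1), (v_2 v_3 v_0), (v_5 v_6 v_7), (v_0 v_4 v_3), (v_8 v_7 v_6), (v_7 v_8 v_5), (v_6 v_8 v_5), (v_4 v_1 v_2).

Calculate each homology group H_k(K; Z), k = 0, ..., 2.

K has 9 vertices, 15 edges, 10 triangles.
rank ∂_0 = 0, rank ∂_1 = 7 ⇒ b_0 = 9 − 0 − 7 = 2; all invariant factors of ∂_1 are 1 so no torsion. So H_0 ≅ Z^2.
rank ∂_1 = 7, rank ∂_2 = 8 ⇒ b_1 = 15 − 7 − 8 = 0; all invariant factors of ∂_2 are 1 so no torsion. So H_1 ≅ 0.
rank ∂_2 = 8, rank ∂_3 = 0 ⇒ b_2 = 10 − 8 − 0 = 2. So H_2 ≅ Z^2.

H_0 = Z^2,  H_1 = 0,  H_2 = Z^2.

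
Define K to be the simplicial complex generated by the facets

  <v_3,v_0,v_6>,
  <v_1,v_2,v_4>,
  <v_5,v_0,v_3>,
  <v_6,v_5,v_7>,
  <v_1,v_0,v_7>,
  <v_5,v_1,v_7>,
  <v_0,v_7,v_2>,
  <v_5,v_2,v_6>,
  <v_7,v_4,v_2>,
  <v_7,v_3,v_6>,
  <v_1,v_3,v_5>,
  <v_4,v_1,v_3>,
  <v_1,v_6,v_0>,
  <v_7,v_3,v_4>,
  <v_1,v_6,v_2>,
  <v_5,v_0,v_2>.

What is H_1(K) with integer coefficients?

H_1 ≅ Z^2.

Order the vertices as v_0 < v_1 < v_2 < v_3 < v_4 < v_5 < v_6 < v_7. Listing each simplex with vertices in this order, K has dimension 2 with simplices:

  0-simplices (8): [v_0], [v_1], [v_2], [v_3], [v_4], [v_5], [v_6], [v_7]
  1-simplices (24): (24 of them)
  2-simplices (16): (16 of them)

Hence C_0 ≅ Z^8, C_1 ≅ Z^24, C_2 ≅ Z^16.

Boundary ∂_1: C_1 → C_0 maps an edge to its endpoints' difference, ∂[p,q] = q − p. For instance
  ∂[v_1,v_6] = [v_6] − [v_1].
The resulting 8×24 matrix has rank 7, and its Smith normal form has invariant factors (1,1,1,1,1,1,1).

Boundary ∂_2: C_2 → C_1 maps a triangle to the signed sum of its edges. For instance
  ∂[v_1,v_3,v_4] = [v_3,v_4] − [v_1,v_4] + [v_1,v_3],
  ∂[v_5,v_6,v_7] = [v_6,v_7] − [v_5,v_7] + [v_5,v_6].
The resulting 24×16 matrix has rank 15, and its Smith normal form has invariant factors (1,1,1,1,1,1,1,1,1,1,1,1,1,1,1).

Now H_k = ker ∂_k / im ∂_{k+1}, so:

  H_1: rank ker ∂_1 − rank ∂_2 = (24 − 7) − 15 = 2, and the invariant factors of ∂_2 are all 1, so H_1 = Z^2.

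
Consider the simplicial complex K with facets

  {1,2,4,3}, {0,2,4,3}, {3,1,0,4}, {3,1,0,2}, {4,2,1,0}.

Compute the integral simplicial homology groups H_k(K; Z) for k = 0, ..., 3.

Order the vertices as 0 < 1 < 2 < 3 < 4. Listing each simplex with vertices in this order, K has dimension 3 with simplices:

  0-simplices (5): [0], [1], [2], [3], [4]
  1-simplices (10): [0,1], [0,2], [0,3], [0,4], [1,2], [1,3], [1,4], [2,3], [2,4], [3,4]
  2-simplices (10): [0,1,2], [0,1,3], [0,1,4], [0,2,3], [0,2,4], [0,3,4], [1,2,3], [1,2,4], [1,3,4], [2,3,4]
  3-simplices (5): [0,1,2,3], [0,1,2,4], [0,1,3,4], [0,2,3,4], [1,2,3,4]

giving chain groups C_0 ≅ Z^5, C_1 ≅ Z^10, C_2 ≅ Z^10, C_3 ≅ Z^5.

Boundary ∂_1: C_1 → C_0 maps an edge to its endpoints' difference, ∂[p,q] = q − p.
The 5×10 boundary matrix has rank 4 and Smith normal form diag(1,1,1,1).

The boundary map ∂_2: C_2 → C_1 acts by ∂[p,q,r] = [q,r] − [p,r] + [p,q]. For instance
  ∂[0,1,4] = [1,4] − [0,4] + [0,1],
  ∂[0,2,3] = [2,3] − [0,3] + [0,2].
As a 10×10 matrix over Z this has rank 6, with invariant factors (1,1,1,1,1,1).

The boundary map ∂_3: C_3 → C_2 sends each 3-simplex σ to the alternating sum Σ_i (−1)^i (σ with its i-th vertex removed). For instance
  ∂[0,2,3,4] = [2,3,4] − [0,3,4] + [0,2,4] − [0,2,3],
  ∂[0,1,3,4] = [1,3,4] − [0,3,4] + [0,1,4] − [0,1,3].
The 10×5 boundary matrix has rank 4 and Smith normal form diag(1,1,1,1).

From H_k ≅ ker(∂_k) / im(∂_{k+1}) we obtain:

  H_0: rank C_0 − rank ∂_1 = 5 − 4 = 1, and the invariant factors of ∂_1 are all 1, so H_0 = Z.
  H_1: rank ker ∂_1 − rank ∂_2 = (10 − 4) − 6 = 0, and the invariant factors of ∂_2 are all 1, so H_1 = 0.
  H_2: rank ker ∂_2 − rank ∂_3 = (10 − 6) − 4 = 0, and the invariant factors of ∂_3 are all 1, so H_2 = 0.
  H_3: rank ker ∂_3 − rank ∂_4 = (5 − 4) − 0 = 1, and there is no ∂_4, so H_3 = Z.

H_0 ≅ Z,  H_1 = 0,  H_2 = 0,  H_3 ≅ Z.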